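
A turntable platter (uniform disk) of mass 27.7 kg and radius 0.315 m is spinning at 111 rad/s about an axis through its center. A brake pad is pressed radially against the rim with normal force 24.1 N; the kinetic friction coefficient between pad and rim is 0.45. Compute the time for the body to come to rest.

t ≈ 44.7 s

I = ½MR² = (1/2)(27.7)(0.315)² = 1.374 kg·m².
Friction force f = μN = (0.45)(24.1) = 10.85 N at the rim; torque magnitude τ = fR = 3.416 N·m, opposing ω.
|α| = τ/I = 3.416/1.374 = 2.486 rad/s² (deceleration).
0 = ω₀ − |α|t ⇒ t = ω₀/|α| = 111/2.486 = 44.65 s.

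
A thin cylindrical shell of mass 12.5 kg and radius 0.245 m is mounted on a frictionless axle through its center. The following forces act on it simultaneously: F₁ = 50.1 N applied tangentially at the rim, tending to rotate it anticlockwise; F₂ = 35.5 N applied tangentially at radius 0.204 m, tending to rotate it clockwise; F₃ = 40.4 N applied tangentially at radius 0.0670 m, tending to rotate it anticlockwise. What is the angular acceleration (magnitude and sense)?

α ≈ 10.3 rad/s², anticlockwise

I = MR² = (12.5)(0.245)² = 0.7503 kg·m².
Taking anticlockwise as positive: τ₁ = +(50.1)(0.245) = +12.27 N·m; τ₂ = −(35.5)(0.204) = −7.242 N·m; τ₃ = +(40.4)(0.0670) = +2.707 N·m.
Net torque τ = 7.739 N·m.
α = τ/I = 7.739/0.7503 = 10.31 rad/s².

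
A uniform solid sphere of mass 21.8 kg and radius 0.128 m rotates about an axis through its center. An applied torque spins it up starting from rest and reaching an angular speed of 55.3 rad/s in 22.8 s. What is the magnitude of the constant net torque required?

τ ≈ 0.347 N·m

I = (2/5)MR² = (2/5)(21.8)(0.128)² = 0.1429 kg·m².
α = Δω/Δt = (55.3 − 0)/22.8 = 2.425 rad/s².
τ = Iα = (0.1429)(2.425) = 0.3465 N·m.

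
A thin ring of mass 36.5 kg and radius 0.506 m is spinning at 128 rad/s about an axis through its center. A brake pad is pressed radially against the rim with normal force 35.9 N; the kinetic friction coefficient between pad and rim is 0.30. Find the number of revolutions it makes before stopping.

≈ 2240 revolutions

I = MR² = (36.5)(0.506)² = 9.345 kg·m².
Friction force f = μN = (0.30)(35.9) = 10.77 N at the rim; torque magnitude τ = fR = 5.450 N·m, opposing ω.
|α| = τ/I = 5.450/9.345 = 0.5831 rad/s² (deceleration).
ω² = ω₀² − 2|α|θ with ω = 0 ⇒ θ = ω₀²/(2|α|) = 14050 rad = 2236 rev.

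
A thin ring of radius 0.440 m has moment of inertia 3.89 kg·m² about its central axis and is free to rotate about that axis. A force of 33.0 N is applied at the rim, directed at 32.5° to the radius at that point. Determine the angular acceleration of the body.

Only the tangential component produces torque: τ = F R sinθ = (33.0)(0.440) sin 32.5° = 7.802 N·m.
Newton's second law for rotation, τ = Iα, gives α = τ/I = 7.802/3.890 = 2.006 rad/s².

α ≈ 2.01 rad/s²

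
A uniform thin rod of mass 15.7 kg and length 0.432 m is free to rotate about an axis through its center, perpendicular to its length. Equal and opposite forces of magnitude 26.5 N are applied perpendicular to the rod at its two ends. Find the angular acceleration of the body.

I = (1/12)ML² = (1/12)(15.7)(0.432)² = 0.2442 kg·m².
The couple gives τ = F·(L/2) + F·(L/2) = F L = (26.5)(0.432) = 11.45 N·m.
From τ = Iα: α = 11.45/0.2442 = 46.89 rad/s².

α ≈ 46.9 rad/s²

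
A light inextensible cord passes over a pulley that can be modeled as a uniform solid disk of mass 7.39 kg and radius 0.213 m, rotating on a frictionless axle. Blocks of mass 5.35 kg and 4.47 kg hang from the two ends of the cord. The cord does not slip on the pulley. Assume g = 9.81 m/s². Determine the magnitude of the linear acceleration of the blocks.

a ≈ 0.639 m/s²

I = ½MR² = (1/2)(7.39)(0.213)² = 0.1676 kg·m².
Heavier block: m₁g − T₁ = m₁a. Lighter block: T₂ − m₂g = m₂a.
Pulley: (T₁ − T₂)R = Iα = I(a/R), so T₁ − T₂ = (I/R²)a = (1/2)M_p a = 3.695·a.
Adding the three: (m₁ − m₂)g = (m₁ + m₂ + 3.695)a, so a = (5.35 − 4.47)(9.81)/(5.35 + 4.47 + 3.695) = 0.6388 m/s².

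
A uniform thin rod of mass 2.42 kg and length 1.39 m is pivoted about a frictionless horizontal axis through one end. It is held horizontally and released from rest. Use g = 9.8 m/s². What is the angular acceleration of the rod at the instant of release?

α ≈ 10.6 rad/s²

About the pivot, I = (1/3)ML² = (1/3)(2.42)(1.39)² = 1.559 kg·m².
The weight acts at the center, a distance L/2 = 0.6950 m from the pivot; τ = Mg(L/2) = 16.48 N·m.
α = τ/I = 16.48/1.559 = 10.58 rad/s².
(Equivalently α = (3g/(2L)) = 10.58 rad/s².)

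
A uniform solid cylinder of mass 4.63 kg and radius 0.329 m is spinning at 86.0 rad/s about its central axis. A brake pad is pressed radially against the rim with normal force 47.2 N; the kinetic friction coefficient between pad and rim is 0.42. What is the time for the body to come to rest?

I = ½MR² = (1/2)(4.63)(0.329)² = 0.2506 kg·m².
Friction force f = μN = (0.42)(47.2) = 19.82 N at the rim; torque magnitude τ = fR = 6.522 N·m, opposing ω.
|α| = τ/I = 6.522/0.2506 = 26.03 rad/s² (deceleration).
0 = ω₀ − |α|t ⇒ t = ω₀/|α| = 86.0/26.03 = 3.304 s.

t ≈ 3.30 s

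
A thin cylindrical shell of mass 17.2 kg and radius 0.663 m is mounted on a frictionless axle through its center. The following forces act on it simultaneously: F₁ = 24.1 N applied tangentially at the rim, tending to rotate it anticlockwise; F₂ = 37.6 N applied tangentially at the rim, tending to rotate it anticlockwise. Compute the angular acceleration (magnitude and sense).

α ≈ 5.41 rad/s², anticlockwise

I = MR² = (17.2)(0.663)² = 7.561 kg·m².
Taking anticlockwise as positive: τ₁ = +(24.1)(0.663) = +15.98 N·m; τ₂ = +(37.6)(0.663) = +24.93 N·m.
Net torque τ = 40.91 N·m.
α = τ/I = 40.91/7.561 = 5.411 rad/s².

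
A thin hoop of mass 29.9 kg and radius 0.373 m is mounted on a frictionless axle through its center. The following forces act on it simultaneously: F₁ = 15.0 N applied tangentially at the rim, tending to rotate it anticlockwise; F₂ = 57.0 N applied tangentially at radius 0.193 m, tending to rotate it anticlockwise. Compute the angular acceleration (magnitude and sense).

α ≈ 3.99 rad/s², anticlockwise

I = MR² = (29.9)(0.373)² = 4.160 kg·m².
Taking anticlockwise as positive: τ₁ = +(15.0)(0.373) = +5.595 N·m; τ₂ = +(57.0)(0.193) = +11.00 N·m.
Net torque τ = 16.60 N·m.
α = τ/I = 16.60/4.160 = 3.989 rad/s².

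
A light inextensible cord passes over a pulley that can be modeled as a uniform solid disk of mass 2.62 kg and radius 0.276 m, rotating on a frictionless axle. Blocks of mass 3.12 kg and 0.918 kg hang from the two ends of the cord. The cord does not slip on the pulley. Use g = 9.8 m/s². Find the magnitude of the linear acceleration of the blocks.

I = ½MR² = (1/2)(2.62)(0.276)² = 0.09979 kg·m².
Heavier block: m₁g − T₁ = m₁a. Lighter block: T₂ − m₂g = m₂a.
Pulley: (T₁ − T₂)R = Iα = I(a/R), so T₁ − T₂ = (I/R²)a = (1/2)M_p a = 1.310·a.
Adding the three: (m₁ − m₂)g = (m₁ + m₂ + 1.310)a, so a = (3.12 − 0.918)(9.8)/(3.12 + 0.918 + 1.310) = 4.035 m/s².

a ≈ 4.04 m/s²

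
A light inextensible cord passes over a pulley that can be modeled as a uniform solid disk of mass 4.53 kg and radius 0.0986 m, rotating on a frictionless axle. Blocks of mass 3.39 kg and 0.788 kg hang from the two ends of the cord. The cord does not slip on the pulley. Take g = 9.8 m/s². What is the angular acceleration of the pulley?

I = ½MR² = (1/2)(4.53)(0.0986)² = 0.02202 kg·m².
Heavier block: m₁g − T₁ = m₁a. Lighter block: T₂ − m₂g = m₂a.
Pulley: (T₁ − T₂)R = Iα = I(a/R), so T₁ − T₂ = (I/R²)a = (1/2)M_p a = 2.265·a.
Adding the three: (m₁ − m₂)g = (m₁ + m₂ + 2.265)a, so a = (3.39 − 0.788)(9.8)/(3.39 + 0.788 + 2.265) = 3.958 m/s².
α = a/R = 3.958/0.0986 = 40.14 rad/s².

α ≈ 40.1 rad/s²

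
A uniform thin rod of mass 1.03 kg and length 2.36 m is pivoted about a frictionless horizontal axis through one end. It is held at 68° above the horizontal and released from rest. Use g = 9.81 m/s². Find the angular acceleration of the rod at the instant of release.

About the pivot, I = (1/3)ML² = (1/3)(1.03)(2.36)² = 1.912 kg·m².
The weight acts at the center, a distance L/2 = 1.180 m from the pivot; τ = Mg(L/2) cos 68° = 4.466 N·m.
α = τ/I = 4.466/1.912 = 2.336 rad/s².
(Equivalently α = (3g/(2L)) cos 68° = 2.336 rad/s².)

α ≈ 2.34 rad/s²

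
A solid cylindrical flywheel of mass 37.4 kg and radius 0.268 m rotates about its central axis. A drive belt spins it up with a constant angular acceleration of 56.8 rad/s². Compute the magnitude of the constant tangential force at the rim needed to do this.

F ≈ 285 N

I = ½MR² = (1/2)(37.4)(0.268)² = 1.343 kg·m².
The required torque is τ = Iα = (1.343)(56.80) = 76.29 N·m.
A tangential force at the rim gives τ = FR, so F = τ/R = 76.29/0.268 = 284.7 N.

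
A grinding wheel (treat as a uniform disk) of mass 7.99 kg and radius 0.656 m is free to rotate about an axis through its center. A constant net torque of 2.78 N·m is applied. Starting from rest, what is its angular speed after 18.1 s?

ω ≈ 29.3 rad/s

I = ½MR² = (1/2)(7.99)(0.656)² = 1.719 kg·m².
α = τ/I = 2.78/1.719 = 1.617 rad/s².
ω = ω₀ + αt = 0 + (1.617)(18.1) = 29.27 rad/s.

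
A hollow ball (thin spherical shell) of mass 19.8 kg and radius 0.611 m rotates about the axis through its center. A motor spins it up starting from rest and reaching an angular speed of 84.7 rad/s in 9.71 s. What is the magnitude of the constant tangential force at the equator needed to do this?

I = (2/3)MR² = (2/3)(19.8)(0.611)² = 4.928 kg·m².
α = Δω/Δt = (84.7 − 0)/9.71 = 8.723 rad/s².
The required torque is τ = Iα = (4.928)(8.723) = 42.99 N·m.
A tangential force at the equator gives τ = FR, so F = τ/R = 42.99/0.611 = 70.35 N.

F ≈ 70.4 N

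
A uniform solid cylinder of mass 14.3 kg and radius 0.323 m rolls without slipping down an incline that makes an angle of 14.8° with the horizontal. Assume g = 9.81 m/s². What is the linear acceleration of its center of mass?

a ≈ 1.67 m/s²

Translation along the incline: Mg sinθ − f = Ma.
Rotation about the center: fR = Iα with I = ½MR². No-slip gives a = αR, so f = (I/R²)a = (1/2)M a.
Substituting: Mg sinθ = (1 + 0.5000)Ma, so a = g sinθ/(1 + 0.5000) = (9.81) sin 14.8° / 1.500 = 1.671 m/s².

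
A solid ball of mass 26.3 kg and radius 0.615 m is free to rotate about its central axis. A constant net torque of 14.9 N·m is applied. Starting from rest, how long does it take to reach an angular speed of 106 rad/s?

I = (2/5)MR² = (2/5)(26.3)(0.615)² = 3.979 kg·m².
α = τ/I = 14.9/3.979 = 3.745 rad/s².
ω = αt ⇒ t = ω/α = 106/3.745 = 28.31 s.

t ≈ 28.3 s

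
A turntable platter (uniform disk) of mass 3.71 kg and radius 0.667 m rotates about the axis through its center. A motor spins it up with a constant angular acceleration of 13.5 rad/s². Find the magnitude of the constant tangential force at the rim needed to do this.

F ≈ 16.7 N

I = ½MR² = (1/2)(3.71)(0.667)² = 0.8253 kg·m².
The required torque is τ = Iα = (0.8253)(13.50) = 11.14 N·m.
A tangential force at the rim gives τ = FR, so F = τ/R = 11.14/0.667 = 16.70 N.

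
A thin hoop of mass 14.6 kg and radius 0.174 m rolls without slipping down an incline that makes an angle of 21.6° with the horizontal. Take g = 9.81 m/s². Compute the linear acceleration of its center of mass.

a ≈ 1.81 m/s²

Translation along the incline: Mg sinθ − f = Ma.
Rotation about the center: fR = Iα with I = MR². No-slip gives a = αR, so f = (I/R²)a = M a.
Substituting: Mg sinθ = (1 + 1.000)Ma, so a = g sinθ/(1 + 1.000) = (9.81) sin 21.6° / 2.000 = 1.806 m/s².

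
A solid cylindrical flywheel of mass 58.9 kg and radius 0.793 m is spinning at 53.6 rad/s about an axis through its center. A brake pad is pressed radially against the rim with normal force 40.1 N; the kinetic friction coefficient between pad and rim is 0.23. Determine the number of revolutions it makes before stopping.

≈ 579 revolutions

I = ½MR² = (1/2)(58.9)(0.793)² = 18.52 kg·m².
Friction force f = μN = (0.23)(40.1) = 9.223 N at the rim; torque magnitude τ = fR = 7.314 N·m, opposing ω.
|α| = τ/I = 7.314/18.52 = 0.3949 rad/s² (deceleration).
ω² = ω₀² − 2|α|θ with ω = 0 ⇒ θ = ω₀²/(2|α|) = 3637 rad = 578.9 rev.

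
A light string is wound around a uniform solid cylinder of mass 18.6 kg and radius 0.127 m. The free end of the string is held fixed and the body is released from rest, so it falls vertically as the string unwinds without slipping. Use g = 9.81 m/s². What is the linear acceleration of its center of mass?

a ≈ 6.54 m/s²

Translation: Mg − T = Ma. Rotation about the center: TR = Iα with I = ½MR².
With a = αR: T = (I/R²)a = (1/2)M a, so Mg = (1 + 0.5000)Ma.
a = g/(1 + 0.5000) = 9.81/1.500 = 6.540 m/s².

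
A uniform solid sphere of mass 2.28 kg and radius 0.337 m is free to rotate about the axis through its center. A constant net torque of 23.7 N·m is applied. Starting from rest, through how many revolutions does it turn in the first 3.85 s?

≈ 270 revolutions

I = (2/5)MR² = (2/5)(2.28)(0.337)² = 0.1036 kg·m².
α = τ/I = 23.7/0.1036 = 228.8 rad/s².
θ = ½αt² = ½(228.8)(3.85)² = 1696 rad.
Revolutions = θ/(2π) = 269.9.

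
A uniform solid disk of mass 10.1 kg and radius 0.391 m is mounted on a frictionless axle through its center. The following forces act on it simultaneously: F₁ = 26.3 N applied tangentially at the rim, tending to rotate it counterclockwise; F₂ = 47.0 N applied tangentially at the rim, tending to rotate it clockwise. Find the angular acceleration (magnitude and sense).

α ≈ 10.5 rad/s², clockwise

I = ½MR² = (1/2)(10.1)(0.391)² = 0.7720 kg·m².
Taking counterclockwise as positive: τ₁ = +(26.3)(0.391) = +10.28 N·m; τ₂ = −(47.0)(0.391) = −18.38 N·m.
Net torque τ = -8.094 N·m.
α = τ/I = -8.094/0.7720 = -10.48 rad/s².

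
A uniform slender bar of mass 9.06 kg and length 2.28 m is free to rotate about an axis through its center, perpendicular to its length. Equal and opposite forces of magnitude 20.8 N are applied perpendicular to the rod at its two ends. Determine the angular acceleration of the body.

α ≈ 12.1 rad/s²

I = (1/12)ML² = (1/12)(9.06)(2.28)² = 3.925 kg·m².
The couple gives τ = F·(L/2) + F·(L/2) = F L = (20.8)(2.28) = 47.42 N·m.
Newton's second law for rotation, τ = Iα, gives α = τ/I = 47.42/3.925 = 12.08 rad/s².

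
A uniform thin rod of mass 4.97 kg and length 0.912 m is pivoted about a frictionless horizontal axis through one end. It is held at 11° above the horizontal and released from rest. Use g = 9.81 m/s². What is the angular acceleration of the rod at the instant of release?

α ≈ 15.8 rad/s²

About the pivot, I = (1/3)ML² = (1/3)(4.97)(0.912)² = 1.378 kg·m².
The weight acts at the center, a distance L/2 = 0.4560 m from the pivot; τ = Mg(L/2) cos 11° = 21.82 N·m.
α = τ/I = 21.82/1.378 = 15.84 rad/s².
(Equivalently α = (3g/(2L)) cos 11° = 15.84 rad/s².)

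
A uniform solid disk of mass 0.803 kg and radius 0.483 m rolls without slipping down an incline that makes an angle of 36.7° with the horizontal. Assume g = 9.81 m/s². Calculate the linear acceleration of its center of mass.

a ≈ 3.91 m/s²

Translation along the incline: Mg sinθ − f = Ma.
Rotation about the center: fR = Iα with I = ½MR². No-slip gives a = αR, so f = (I/R²)a = (1/2)M a.
Substituting: Mg sinθ = (1 + 0.5000)Ma, so a = g sinθ/(1 + 0.5000) = (9.81) sin 36.7° / 1.500 = 3.908 m/s².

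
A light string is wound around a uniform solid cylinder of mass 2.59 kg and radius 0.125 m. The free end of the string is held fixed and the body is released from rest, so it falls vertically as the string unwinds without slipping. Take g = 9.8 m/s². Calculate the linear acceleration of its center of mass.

a ≈ 6.53 m/s²

Translation: Mg − T = Ma. Rotation about the center: TR = Iα with I = ½MR².
With a = αR: T = (I/R²)a = (1/2)M a, so Mg = (1 + 0.5000)Ma.
a = g/(1 + 0.5000) = 9.8/1.500 = 6.533 m/s².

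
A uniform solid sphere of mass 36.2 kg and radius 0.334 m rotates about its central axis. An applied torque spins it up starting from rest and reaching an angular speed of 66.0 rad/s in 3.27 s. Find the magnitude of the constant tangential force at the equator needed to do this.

I = (2/5)MR² = (2/5)(36.2)(0.334)² = 1.615 kg·m².
α = Δω/Δt = (66.0 − 0)/3.27 = 20.18 rad/s².
The required torque is τ = Iα = (1.615)(20.18) = 32.60 N·m.
A tangential force at the equator gives τ = FR, so F = τ/R = 32.60/0.334 = 97.61 N.

F ≈ 97.6 N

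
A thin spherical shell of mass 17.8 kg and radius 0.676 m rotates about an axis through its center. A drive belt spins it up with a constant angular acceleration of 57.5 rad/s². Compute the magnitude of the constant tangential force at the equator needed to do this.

F ≈ 461 N

I = (2/3)MR² = (2/3)(17.8)(0.676)² = 5.423 kg·m².
The required torque is τ = Iα = (5.423)(57.50) = 311.8 N·m.
A tangential force at the equator gives τ = FR, so F = τ/R = 311.8/0.676 = 461.3 N.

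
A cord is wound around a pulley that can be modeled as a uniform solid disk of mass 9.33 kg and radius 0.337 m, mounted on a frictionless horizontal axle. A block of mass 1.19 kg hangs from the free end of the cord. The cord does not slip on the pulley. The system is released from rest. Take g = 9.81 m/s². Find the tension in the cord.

I = ½MR² = (1/2)(9.33)(0.337)² = 0.5298 kg·m².
Block: mg − T = ma. Pulley: TR = Iα. No-slip: a = αR, so T = (I/R²)a = 4.665·a.
Then mg = (m + 4.665)a, so a = (1.19)(9.81)/(1.19 + 4.665) = 1.994 m/s².
T = 4.665·a = 9.301 N.

T ≈ 9.30 N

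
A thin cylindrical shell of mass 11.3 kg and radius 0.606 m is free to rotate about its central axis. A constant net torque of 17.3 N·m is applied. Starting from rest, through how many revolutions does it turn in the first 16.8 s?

≈ 93.6 revolutions

I = MR² = (11.3)(0.606)² = 4.150 kg·m².
α = τ/I = 17.3/4.150 = 4.169 rad/s².
θ = ½αt² = ½(4.169)(16.8)² = 588.3 rad.
Revolutions = θ/(2π) = 93.63.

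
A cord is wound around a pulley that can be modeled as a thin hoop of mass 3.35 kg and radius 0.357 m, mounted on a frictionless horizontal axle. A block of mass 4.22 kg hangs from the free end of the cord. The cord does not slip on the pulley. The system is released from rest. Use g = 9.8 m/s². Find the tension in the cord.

I = MR² = (3.35)(0.357)² = 0.4270 kg·m².
Block: mg − T = ma. Pulley: TR = Iα. No-slip: a = αR, so T = (I/R²)a = 3.350·a.
Then mg = (m + 3.350)a, so a = (4.22)(9.8)/(4.22 + 3.350) = 5.463 m/s².
T = 3.350·a = 18.30 N.

T ≈ 18.3 N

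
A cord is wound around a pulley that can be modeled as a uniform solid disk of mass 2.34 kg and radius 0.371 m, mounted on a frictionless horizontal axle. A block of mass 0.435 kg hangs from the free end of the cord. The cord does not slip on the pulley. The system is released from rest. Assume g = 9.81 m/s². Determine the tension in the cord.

I = ½MR² = (1/2)(2.34)(0.371)² = 0.1610 kg·m².
Block: mg − T = ma. Pulley: TR = Iα. No-slip: a = αR, so T = (I/R²)a = 1.170·a.
Then mg = (m + 1.170)a, so a = (0.435)(9.81)/(0.435 + 1.170) = 2.659 m/s².
T = 1.170·a = 3.111 N.

T ≈ 3.11 N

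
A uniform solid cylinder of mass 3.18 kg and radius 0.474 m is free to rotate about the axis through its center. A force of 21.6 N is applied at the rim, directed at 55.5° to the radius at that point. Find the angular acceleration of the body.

I = ½MR² = (1/2)(3.18)(0.474)² = 0.3572 kg·m².
Only the tangential component produces torque: τ = F R sinθ = (21.6)(0.474) sin 55.5° = 8.438 N·m.
From τ = Iα: α = 8.438/0.3572 = 23.62 rad/s².

α ≈ 23.6 rad/s²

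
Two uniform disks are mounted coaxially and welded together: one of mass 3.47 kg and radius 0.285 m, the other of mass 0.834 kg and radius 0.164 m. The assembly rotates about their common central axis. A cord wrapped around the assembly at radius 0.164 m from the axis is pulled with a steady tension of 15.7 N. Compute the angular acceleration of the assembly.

α ≈ 16.9 rad/s²

I = ½M₁R₁² + ½M₂R₂² = ½(3.47)(0.285)² + ½(0.834)(0.164)² = 0.1521 kg·m².
τ = F r = (15.7)(0.164) = 2.575 N·m.
α = τ/I = 2.575/0.1521 = 16.92 rad/s².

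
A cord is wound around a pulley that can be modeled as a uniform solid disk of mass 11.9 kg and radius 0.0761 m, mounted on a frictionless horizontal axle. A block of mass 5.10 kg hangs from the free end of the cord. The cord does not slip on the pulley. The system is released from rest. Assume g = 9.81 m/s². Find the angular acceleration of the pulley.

α ≈ 59.5 rad/s²

I = ½MR² = (1/2)(11.9)(0.0761)² = 0.03446 kg·m².
Block: mg − T = ma. Pulley: TR = Iα. No-slip: a = αR, so T = (I/R²)a = 5.950·a.
Then mg = (m + 5.950)a, so a = (5.10)(9.81)/(5.10 + 5.950) = 4.528 m/s².
α = a/R = 4.528/0.0761 = 59.50 rad/s².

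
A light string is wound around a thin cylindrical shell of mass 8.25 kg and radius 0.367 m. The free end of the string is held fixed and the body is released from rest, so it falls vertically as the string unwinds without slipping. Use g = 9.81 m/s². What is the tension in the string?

T ≈ 40.5 N

Translation: Mg − T = Ma. Rotation about the center: TR = Iα with I = MR².
With a = αR: T = (I/R²)a = M a, so Mg = (1 + 1.000)Ma.
a = g/(1 + 1.000) = 9.81/2.000 = 4.905 m/s².
T = 1.000·M·a = (1.000)(8.25)(4.905) = 40.47 N.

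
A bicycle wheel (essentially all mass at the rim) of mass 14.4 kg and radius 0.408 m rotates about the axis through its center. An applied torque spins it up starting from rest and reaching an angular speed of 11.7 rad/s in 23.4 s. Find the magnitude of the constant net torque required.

I = MR² = (14.4)(0.408)² = 2.397 kg·m².
α = Δω/Δt = (11.7 − 0)/23.4 = 0.5000 rad/s².
τ = Iα = (2.397)(0.5000) = 1.199 N·m.

τ ≈ 1.20 N·m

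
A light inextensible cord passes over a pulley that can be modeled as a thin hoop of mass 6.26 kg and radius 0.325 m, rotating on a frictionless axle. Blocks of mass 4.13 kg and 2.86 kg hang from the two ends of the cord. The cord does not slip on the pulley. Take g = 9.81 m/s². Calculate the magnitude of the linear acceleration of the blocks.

a ≈ 0.940 m/s²

I = MR² = (6.26)(0.325)² = 0.6612 kg·m².
Heavier block: m₁g − T₁ = m₁a. Lighter block: T₂ − m₂g = m₂a.
Pulley: (T₁ − T₂)R = Iα = I(a/R), so T₁ − T₂ = (I/R²)a = 1·M_p a = 6.260·a.
Adding the three: (m₁ − m₂)g = (m₁ + m₂ + 6.260)a, so a = (4.13 − 2.86)(9.81)/(4.13 + 2.86 + 6.260) = 0.9403 m/s².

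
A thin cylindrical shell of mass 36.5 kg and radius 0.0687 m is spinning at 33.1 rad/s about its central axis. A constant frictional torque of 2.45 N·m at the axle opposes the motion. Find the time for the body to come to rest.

t ≈ 2.33 s

I = MR² = (36.5)(0.0687)² = 0.1723 kg·m².
The net torque has magnitude 2.45 N·m, opposing ω.
|α| = τ/I = 2.450/0.1723 = 14.22 rad/s² (deceleration).
0 = ω₀ − |α|t ⇒ t = ω₀/|α| = 33.1/14.22 = 2.327 s.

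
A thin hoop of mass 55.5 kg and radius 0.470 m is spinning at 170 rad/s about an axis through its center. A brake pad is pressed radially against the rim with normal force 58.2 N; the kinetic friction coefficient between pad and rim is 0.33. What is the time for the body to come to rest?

t ≈ 231 s

I = MR² = (55.5)(0.470)² = 12.26 kg·m².
Friction force f = μN = (0.33)(58.2) = 19.21 N at the rim; torque magnitude τ = fR = 9.027 N·m, opposing ω.
|α| = τ/I = 9.027/12.26 = 0.7363 rad/s² (deceleration).
0 = ω₀ − |α|t ⇒ t = ω₀/|α| = 170/0.7363 = 230.9 s.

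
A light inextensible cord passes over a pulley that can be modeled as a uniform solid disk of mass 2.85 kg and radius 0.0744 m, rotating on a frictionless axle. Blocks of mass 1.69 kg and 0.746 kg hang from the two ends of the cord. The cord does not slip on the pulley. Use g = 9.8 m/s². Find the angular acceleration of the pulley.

α ≈ 32.2 rad/s²

I = ½MR² = (1/2)(2.85)(0.0744)² = 0.007888 kg·m².
Heavier block: m₁g − T₁ = m₁a. Lighter block: T₂ − m₂g = m₂a.
Pulley: (T₁ − T₂)R = Iα = I(a/R), so T₁ − T₂ = (I/R²)a = (1/2)M_p a = 1.425·a.
Adding the three: (m₁ − m₂)g = (m₁ + m₂ + 1.425)a, so a = (1.69 − 0.746)(9.8)/(1.69 + 0.746 + 1.425) = 2.396 m/s².
α = a/R = 2.396/0.0744 = 32.21 rad/s².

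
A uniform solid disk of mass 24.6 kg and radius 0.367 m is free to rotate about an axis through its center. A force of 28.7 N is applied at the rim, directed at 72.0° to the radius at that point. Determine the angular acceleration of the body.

α ≈ 6.05 rad/s²

I = ½MR² = (1/2)(24.6)(0.367)² = 1.657 kg·m².
Only the tangential component produces torque: τ = F R sinθ = (28.7)(0.367) sin 72.0° = 10.02 N·m.
Newton's second law for rotation, τ = Iα, gives α = τ/I = 10.02/1.657 = 6.047 rad/s².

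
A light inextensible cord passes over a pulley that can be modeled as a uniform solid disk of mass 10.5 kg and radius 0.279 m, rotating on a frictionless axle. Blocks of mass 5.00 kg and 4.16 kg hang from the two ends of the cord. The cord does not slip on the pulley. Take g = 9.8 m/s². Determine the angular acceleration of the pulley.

I = ½MR² = (1/2)(10.5)(0.279)² = 0.4087 kg·m².
Heavier block: m₁g − T₁ = m₁a. Lighter block: T₂ − m₂g = m₂a.
Pulley: (T₁ − T₂)R = Iα = I(a/R), so T₁ − T₂ = (I/R²)a = (1/2)M_p a = 5.250·a.
Adding the three: (m₁ − m₂)g = (m₁ + m₂ + 5.250)a, so a = (5.00 − 4.16)(9.8)/(5.00 + 4.16 + 5.250) = 0.5713 m/s².
α = a/R = 0.5713/0.279 = 2.048 rad/s².

α ≈ 2.05 rad/s²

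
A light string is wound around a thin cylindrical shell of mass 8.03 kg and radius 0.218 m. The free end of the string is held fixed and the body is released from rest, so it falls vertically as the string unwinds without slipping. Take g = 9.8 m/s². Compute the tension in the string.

T ≈ 39.3 N

Translation: Mg − T = Ma. Rotation about the center: TR = Iα with I = MR².
With a = αR: T = (I/R²)a = M a, so Mg = (1 + 1.000)Ma.
a = g/(1 + 1.000) = 9.8/2.000 = 4.900 m/s².
T = 1.000·M·a = (1.000)(8.03)(4.900) = 39.35 N.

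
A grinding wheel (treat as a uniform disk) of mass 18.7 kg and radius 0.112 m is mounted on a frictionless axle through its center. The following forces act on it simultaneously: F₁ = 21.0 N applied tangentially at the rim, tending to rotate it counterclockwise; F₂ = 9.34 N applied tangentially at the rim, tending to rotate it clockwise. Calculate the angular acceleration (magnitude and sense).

I = ½MR² = (1/2)(18.7)(0.112)² = 0.1173 kg·m².
Taking counterclockwise as positive: τ₁ = +(21.0)(0.112) = +2.352 N·m; τ₂ = −(9.34)(0.112) = −1.046 N·m.
Net torque τ = 1.306 N·m.
α = τ/I = 1.306/0.1173 = 11.13 rad/s².

α ≈ 11.1 rad/s², counterclockwise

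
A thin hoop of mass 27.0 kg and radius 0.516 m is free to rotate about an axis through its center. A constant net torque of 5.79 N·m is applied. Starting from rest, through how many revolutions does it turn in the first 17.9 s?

I = MR² = (27.0)(0.516)² = 7.189 kg·m².
α = τ/I = 5.79/7.189 = 0.8054 rad/s².
θ = ½αt² = ½(0.8054)(17.9)² = 129.0 rad.
Revolutions = θ/(2π) = 20.54.

≈ 20.5 revolutions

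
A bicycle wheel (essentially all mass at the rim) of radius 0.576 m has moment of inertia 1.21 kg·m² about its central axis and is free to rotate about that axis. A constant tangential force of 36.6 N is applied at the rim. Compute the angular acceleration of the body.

τ = F R = (36.6)(0.576) = 21.08 N·m.
From τ = Iα: α = 21.08/1.210 = 17.42 rad/s².

α ≈ 17.4 rad/s²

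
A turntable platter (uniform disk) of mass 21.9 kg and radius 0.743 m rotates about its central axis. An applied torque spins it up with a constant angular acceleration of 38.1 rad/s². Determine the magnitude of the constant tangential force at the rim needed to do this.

I = ½MR² = (1/2)(21.9)(0.743)² = 6.045 kg·m².
The required torque is τ = Iα = (6.045)(38.10) = 230.3 N·m.
A tangential force at the rim gives τ = FR, so F = τ/R = 230.3/0.743 = 310.0 N.

F ≈ 310 N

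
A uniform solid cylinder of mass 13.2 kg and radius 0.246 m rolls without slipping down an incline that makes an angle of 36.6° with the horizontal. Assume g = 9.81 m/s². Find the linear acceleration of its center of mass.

a ≈ 3.90 m/s²

Translation along the incline: Mg sinθ − f = Ma.
Rotation about the center: fR = Iα with I = ½MR². No-slip gives a = αR, so f = (I/R²)a = (1/2)M a.
Substituting: Mg sinθ = (1 + 0.5000)Ma, so a = g sinθ/(1 + 0.5000) = (9.81) sin 36.6° / 1.500 = 3.899 m/s².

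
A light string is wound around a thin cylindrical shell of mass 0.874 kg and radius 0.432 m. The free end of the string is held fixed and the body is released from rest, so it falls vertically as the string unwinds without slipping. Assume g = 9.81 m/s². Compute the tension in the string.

T ≈ 4.29 N

Translation: Mg − T = Ma. Rotation about the center: TR = Iα with I = MR².
With a = αR: T = (I/R²)a = M a, so Mg = (1 + 1.000)Ma.
a = g/(1 + 1.000) = 9.81/2.000 = 4.905 m/s².
T = 1.000·M·a = (1.000)(0.874)(4.905) = 4.287 N.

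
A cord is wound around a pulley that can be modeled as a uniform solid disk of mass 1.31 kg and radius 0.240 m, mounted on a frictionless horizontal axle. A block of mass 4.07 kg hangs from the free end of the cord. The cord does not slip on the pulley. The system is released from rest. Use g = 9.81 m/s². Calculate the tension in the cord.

I = ½MR² = (1/2)(1.31)(0.240)² = 0.03773 kg·m².
Block: mg − T = ma. Pulley: TR = Iα. No-slip: a = αR, so T = (I/R²)a = 0.6550·a.
Then mg = (m + 0.6550)a, so a = (4.07)(9.81)/(4.07 + 0.6550) = 8.450 m/s².
T = 0.6550·a = 5.535 N.

T ≈ 5.53 N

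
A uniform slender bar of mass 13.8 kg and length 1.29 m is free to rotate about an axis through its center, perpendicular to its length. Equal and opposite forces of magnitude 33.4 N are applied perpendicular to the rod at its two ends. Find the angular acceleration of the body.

α ≈ 22.5 rad/s²

I = (1/12)ML² = (1/12)(13.8)(1.29)² = 1.914 kg·m².
The couple gives τ = F·(L/2) + F·(L/2) = F L = (33.4)(1.29) = 43.09 N·m.
From τ = Iα: α = 43.09/1.914 = 22.51 rad/s².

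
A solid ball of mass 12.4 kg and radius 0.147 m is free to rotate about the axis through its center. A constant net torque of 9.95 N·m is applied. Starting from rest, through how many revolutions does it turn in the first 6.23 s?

I = (2/5)MR² = (2/5)(12.4)(0.147)² = 0.1072 kg·m².
α = τ/I = 9.95/0.1072 = 92.83 rad/s².
θ = ½αt² = ½(92.83)(6.23)² = 1802 rad.
Revolutions = θ/(2π) = 286.7.

≈ 287 revolutions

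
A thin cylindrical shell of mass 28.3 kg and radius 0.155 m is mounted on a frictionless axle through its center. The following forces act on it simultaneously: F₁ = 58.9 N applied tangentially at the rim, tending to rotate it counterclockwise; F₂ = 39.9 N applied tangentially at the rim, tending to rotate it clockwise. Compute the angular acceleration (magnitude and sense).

I = MR² = (28.3)(0.155)² = 0.6799 kg·m².
Taking counterclockwise as positive: τ₁ = +(58.9)(0.155) = +9.130 N·m; τ₂ = −(39.9)(0.155) = −6.184 N·m.
Net torque τ = 2.945 N·m.
α = τ/I = 2.945/0.6799 = 4.331 rad/s².

α ≈ 4.33 rad/s², counterclockwise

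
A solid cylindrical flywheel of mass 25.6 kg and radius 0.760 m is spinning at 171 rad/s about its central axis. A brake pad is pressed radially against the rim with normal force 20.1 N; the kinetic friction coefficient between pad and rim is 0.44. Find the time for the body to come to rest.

I = ½MR² = (1/2)(25.6)(0.760)² = 7.393 kg·m².
Friction force f = μN = (0.44)(20.1) = 8.844 N at the rim; torque magnitude τ = fR = 6.721 N·m, opposing ω.
|α| = τ/I = 6.721/7.393 = 0.9091 rad/s² (deceleration).
0 = ω₀ − |α|t ⇒ t = ω₀/|α| = 171/0.9091 = 188.1 s.

t ≈ 188 s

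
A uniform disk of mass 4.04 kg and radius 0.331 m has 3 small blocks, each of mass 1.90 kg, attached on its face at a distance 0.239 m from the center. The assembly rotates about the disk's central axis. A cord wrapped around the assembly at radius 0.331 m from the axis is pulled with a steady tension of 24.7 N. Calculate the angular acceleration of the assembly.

I_disk = ½MR² = ½(4.04)(0.331)² = 0.2213 kg·m².
I_blocks = 3·m·r² = 3(1.90)(0.239)² = 0.3256 kg·m².
Total I = 0.5469 kg·m².
τ = F r = (24.7)(0.331) = 8.176 N·m.
α = τ/I = 8.176/0.5469 = 14.95 rad/s².

α ≈ 14.9 rad/s²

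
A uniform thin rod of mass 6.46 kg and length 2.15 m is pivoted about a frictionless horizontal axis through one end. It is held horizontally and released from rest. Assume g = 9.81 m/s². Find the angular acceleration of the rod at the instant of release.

About the pivot, I = (1/3)ML² = (1/3)(6.46)(2.15)² = 9.954 kg·m².
The weight acts at the center, a distance L/2 = 1.075 m from the pivot; τ = Mg(L/2) = 68.13 N·m.
α = τ/I = 68.13/9.954 = 6.844 rad/s².
(Equivalently α = (3g/(2L)) = 6.844 rad/s².)

α ≈ 6.84 rad/s²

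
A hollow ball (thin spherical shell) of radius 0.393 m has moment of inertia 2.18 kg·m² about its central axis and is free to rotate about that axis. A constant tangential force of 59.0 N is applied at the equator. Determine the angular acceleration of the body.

τ = F R = (59.0)(0.393) = 23.19 N·m.
Newton's second law for rotation, τ = Iα, gives α = τ/I = 23.19/2.180 = 10.64 rad/s².

α ≈ 10.6 rad/s²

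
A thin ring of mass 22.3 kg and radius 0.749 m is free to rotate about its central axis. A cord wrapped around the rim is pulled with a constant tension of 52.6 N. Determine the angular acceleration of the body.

I = MR² = (22.3)(0.749)² = 12.51 kg·m².
τ = F R = (52.6)(0.749) = 39.40 N·m.
From τ = Iα: α = 39.40/12.51 = 3.149 rad/s².

α ≈ 3.15 rad/s²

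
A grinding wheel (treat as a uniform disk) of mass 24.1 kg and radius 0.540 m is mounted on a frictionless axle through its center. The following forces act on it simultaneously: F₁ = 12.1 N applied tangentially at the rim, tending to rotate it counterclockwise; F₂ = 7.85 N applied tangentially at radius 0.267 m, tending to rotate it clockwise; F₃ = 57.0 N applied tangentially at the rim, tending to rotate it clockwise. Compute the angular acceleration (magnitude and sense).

I = ½MR² = (1/2)(24.1)(0.540)² = 3.514 kg·m².
Taking counterclockwise as positive: τ₁ = +(12.1)(0.540) = +6.534 N·m; τ₂ = −(7.85)(0.267) = −2.096 N·m; τ₃ = −(57.0)(0.540) = −30.78 N·m.
Net torque τ = -26.34 N·m.
α = τ/I = -26.34/3.514 = -7.497 rad/s².

α ≈ 7.50 rad/s², clockwise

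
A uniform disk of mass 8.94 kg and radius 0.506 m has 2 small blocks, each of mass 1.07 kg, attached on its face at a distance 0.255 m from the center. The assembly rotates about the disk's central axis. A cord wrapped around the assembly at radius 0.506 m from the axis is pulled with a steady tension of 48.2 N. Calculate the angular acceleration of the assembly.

α ≈ 19.0 rad/s²

I_disk = ½MR² = ½(8.94)(0.506)² = 1.144 kg·m².
I_blocks = 2·m·r² = 2(1.07)(0.255)² = 0.1392 kg·m².
Total I = 1.284 kg·m².
τ = F r = (48.2)(0.506) = 24.39 N·m.
α = τ/I = 24.39/1.284 = 19.00 rad/s².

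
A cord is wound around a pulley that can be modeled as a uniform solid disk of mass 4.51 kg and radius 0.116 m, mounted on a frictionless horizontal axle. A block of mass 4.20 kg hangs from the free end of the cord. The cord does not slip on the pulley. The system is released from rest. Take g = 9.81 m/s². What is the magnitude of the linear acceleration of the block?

a ≈ 6.38 m/s²

I = ½MR² = (1/2)(4.51)(0.116)² = 0.03034 kg·m².
Block: mg − T = ma. Pulley: TR = Iα. No-slip: a = αR, so T = (I/R²)a = 2.255·a.
Then mg = (m + 2.255)a, so a = (4.20)(9.81)/(4.20 + 2.255) = 6.383 m/s².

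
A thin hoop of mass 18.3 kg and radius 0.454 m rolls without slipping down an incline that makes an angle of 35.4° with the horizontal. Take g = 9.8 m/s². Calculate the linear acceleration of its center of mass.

a ≈ 2.84 m/s²

Translation along the incline: Mg sinθ − f = Ma.
Rotation about the center: fR = Iα with I = MR². No-slip gives a = αR, so f = (I/R²)a = M a.
Substituting: Mg sinθ = (1 + 1.000)Ma, so a = g sinθ/(1 + 1.000) = (9.8) sin 35.4° / 2.000 = 2.838 m/s².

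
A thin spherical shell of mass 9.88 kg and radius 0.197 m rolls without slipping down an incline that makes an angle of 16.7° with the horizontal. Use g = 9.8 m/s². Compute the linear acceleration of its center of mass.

Translation along the incline: Mg sinθ − f = Ma.
Rotation about the center: fR = Iα with I = (2/3)MR². No-slip gives a = αR, so f = (I/R²)a = (2/3)M a.
Substituting: Mg sinθ = (1 + 0.6667)Ma, so a = g sinθ/(1 + 0.6667) = (9.8) sin 16.7° / 1.667 = 1.690 m/s².

a ≈ 1.69 m/s²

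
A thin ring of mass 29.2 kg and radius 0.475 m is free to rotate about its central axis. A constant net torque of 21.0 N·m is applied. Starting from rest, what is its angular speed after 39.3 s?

ω ≈ 125 rad/s

I = MR² = (29.2)(0.475)² = 6.588 kg·m².
α = τ/I = 21.0/6.588 = 3.187 rad/s².
ω = ω₀ + αt = 0 + (3.187)(39.3) = 125.3 rad/s.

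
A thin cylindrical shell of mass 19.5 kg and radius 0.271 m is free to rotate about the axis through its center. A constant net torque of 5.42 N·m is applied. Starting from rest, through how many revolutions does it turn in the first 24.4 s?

≈ 179 revolutions

I = MR² = (19.5)(0.271)² = 1.432 kg·m².
α = τ/I = 5.42/1.432 = 3.785 rad/s².
θ = ½αt² = ½(3.785)(24.4)² = 1127 rad.
Revolutions = θ/(2π) = 179.3.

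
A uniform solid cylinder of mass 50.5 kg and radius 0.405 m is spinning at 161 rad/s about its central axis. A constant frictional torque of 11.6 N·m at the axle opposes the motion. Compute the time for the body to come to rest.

I = ½MR² = (1/2)(50.5)(0.405)² = 4.142 kg·m².
The net torque has magnitude 11.6 N·m, opposing ω.
|α| = τ/I = 11.60/4.142 = 2.801 rad/s² (deceleration).
0 = ω₀ − |α|t ⇒ t = ω₀/|α| = 161/2.801 = 57.48 s.

t ≈ 57.5 s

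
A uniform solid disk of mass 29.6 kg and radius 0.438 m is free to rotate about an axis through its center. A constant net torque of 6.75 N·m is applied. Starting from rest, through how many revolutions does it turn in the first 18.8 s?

≈ 66.9 revolutions

I = ½MR² = (1/2)(29.6)(0.438)² = 2.839 kg·m².
α = τ/I = 6.75/2.839 = 2.377 rad/s².
θ = ½αt² = ½(2.377)(18.8)² = 420.1 rad.
Revolutions = θ/(2π) = 66.87.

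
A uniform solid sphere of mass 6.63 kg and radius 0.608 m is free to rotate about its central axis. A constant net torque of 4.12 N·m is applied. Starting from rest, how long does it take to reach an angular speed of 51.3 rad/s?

I = (2/5)MR² = (2/5)(6.63)(0.608)² = 0.9803 kg·m².
α = τ/I = 4.12/0.9803 = 4.203 rad/s².
ω = αt ⇒ t = ω/α = 51.3/4.203 = 12.21 s.

t ≈ 12.2 s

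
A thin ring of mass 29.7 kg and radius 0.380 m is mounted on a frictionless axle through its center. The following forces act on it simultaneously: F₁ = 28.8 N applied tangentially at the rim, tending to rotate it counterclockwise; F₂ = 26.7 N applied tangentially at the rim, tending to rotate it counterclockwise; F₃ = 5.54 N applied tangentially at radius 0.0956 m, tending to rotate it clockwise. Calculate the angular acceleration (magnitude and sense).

α ≈ 4.79 rad/s², counterclockwise

I = MR² = (29.7)(0.380)² = 4.289 kg·m².
Taking counterclockwise as positive: τ₁ = +(28.8)(0.380) = +10.94 N·m; τ₂ = +(26.7)(0.380) = +10.15 N·m; τ₃ = −(5.54)(0.0956) = −0.5296 N·m.
Net torque τ = 20.56 N·m.
α = τ/I = 20.56/4.289 = 4.794 rad/s².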